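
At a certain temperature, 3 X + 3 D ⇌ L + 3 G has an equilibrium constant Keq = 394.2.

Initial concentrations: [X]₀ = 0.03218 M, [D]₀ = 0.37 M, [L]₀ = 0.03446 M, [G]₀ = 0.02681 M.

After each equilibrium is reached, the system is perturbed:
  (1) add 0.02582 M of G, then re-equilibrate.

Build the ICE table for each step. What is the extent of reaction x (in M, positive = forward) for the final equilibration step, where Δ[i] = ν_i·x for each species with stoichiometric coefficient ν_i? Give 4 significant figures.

x = -9.9617e-04 M

Q₀ = 0.3934 vs Keq = 394.2 ⇒ Q<K, forward
Step 1:
                    X           D           L           G
  init        0.03218        0.37     0.03446     0.02681
  Δ          -0.02501    -0.02501    0.008338     0.02501
  eq         0.007166       0.345      0.0428     0.05182
  solve Keq expr → x = 0.008338; check Q = 394.2
Then add 0.02582 M of G.
Step 2:
                    X           D           L           G
  init       0.007166       0.345      0.0428     0.07764
  Δ          0.002988    0.002988 -9.9617e-04   -0.002988
  eq          0.01015       0.348      0.0418     0.07466
  solve Keq expr → x = -9.9617e-04; check Q = 394.2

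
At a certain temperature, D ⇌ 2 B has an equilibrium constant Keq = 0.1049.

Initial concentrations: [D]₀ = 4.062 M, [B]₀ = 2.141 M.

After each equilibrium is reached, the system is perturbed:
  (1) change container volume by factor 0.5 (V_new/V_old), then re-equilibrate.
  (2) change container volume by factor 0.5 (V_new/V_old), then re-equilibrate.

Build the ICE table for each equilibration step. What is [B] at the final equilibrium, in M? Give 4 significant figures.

Q₀ = 1.128 vs Keq = 0.1049 ⇒ Q>K, reverse
Step 1:
                   D          B
  Initial      4.062      2.141
  Change      0.7165     -1.433
  Equil        4.778      0.708
  solve Keq expr → x = -0.7165; check Q = 0.1049
Then change container volume by factor 0.5 (V_new/V_old).
Step 2:
                   D          B
  Initial      9.557      1.416
  Change      0.2021    -0.4042
  Equil        9.759      1.012
  solve Keq expr → x = -0.2021; check Q = 0.1049
Then change container volume by factor 0.5 (V_new/V_old).
Step 3:
                   D          B
  Initial      19.52      2.024
  Change       0.291    -0.5821
  Equil        19.81      1.442
  solve Keq expr → x = -0.291; check Q = 0.1049

[B]_eq = 1.442 M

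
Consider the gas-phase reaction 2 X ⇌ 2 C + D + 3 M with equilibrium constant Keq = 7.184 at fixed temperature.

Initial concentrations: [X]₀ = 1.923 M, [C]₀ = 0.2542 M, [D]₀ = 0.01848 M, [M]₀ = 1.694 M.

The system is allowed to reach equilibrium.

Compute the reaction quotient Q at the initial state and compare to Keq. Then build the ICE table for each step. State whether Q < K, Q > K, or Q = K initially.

Q₀ = 0.00157 vs Keq = 7.184 ⇒ Q<K, forward
Step 1:
                   X          C          D          M
  I            1.923     0.2542    0.01848      1.694
  C          -0.7662     0.7662     0.3831      1.149
  E            1.157       1.02     0.4016      2.843
  solve Keq expr → x = 0.3831; check Q = 7.184

Q₀ = 0.00157; Q < K (proceeds forward)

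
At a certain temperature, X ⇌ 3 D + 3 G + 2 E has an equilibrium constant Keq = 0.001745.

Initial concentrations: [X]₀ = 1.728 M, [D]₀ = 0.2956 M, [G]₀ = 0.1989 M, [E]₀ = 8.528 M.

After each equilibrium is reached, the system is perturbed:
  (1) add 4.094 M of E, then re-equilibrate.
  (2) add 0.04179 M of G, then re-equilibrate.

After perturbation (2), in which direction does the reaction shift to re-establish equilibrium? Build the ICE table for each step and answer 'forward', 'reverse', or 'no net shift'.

Q₀ = 0.008554 vs Keq = 0.001745 ⇒ Q>K, reverse
Step 1:
                    X           D           G           E
  Initial       1.728      0.2956      0.1989       8.528
  Change      0.01815    -0.05446    -0.05446    -0.03631
  Equil         1.746      0.2411      0.1444       8.492
  solve Keq expr → x = -0.01815; check Q = 0.001745
Then add 4.094 M of E.
Step 2:
                    X           D           G           E
  Initial       1.746      0.2411      0.1444       12.59
  Change     0.007313    -0.02194    -0.02194    -0.01463
  Equil         1.753      0.2192      0.1225       12.57
  solve Keq expr → x = -0.007313; check Q = 0.001745
Then add 0.04179 M of G.
Step 3:
                    X           D           G           E
  Initial       1.753      0.2192      0.1643       12.57
  Change     0.008464    -0.02539    -0.02539    -0.01693
  Equil         1.762      0.1938      0.1389       12.55
  solve Keq expr → x = -0.008464; check Q = 0.001745

Direction: reverse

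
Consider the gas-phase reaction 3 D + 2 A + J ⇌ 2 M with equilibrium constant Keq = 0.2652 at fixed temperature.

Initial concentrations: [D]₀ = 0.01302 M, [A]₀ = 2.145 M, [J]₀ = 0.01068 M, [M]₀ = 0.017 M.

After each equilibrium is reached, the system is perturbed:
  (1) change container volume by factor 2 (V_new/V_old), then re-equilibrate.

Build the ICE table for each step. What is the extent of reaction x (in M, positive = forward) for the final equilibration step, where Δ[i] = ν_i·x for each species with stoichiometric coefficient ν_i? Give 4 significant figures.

x = -1.9792e-04 M

Q₀ = 2665 vs Keq = 0.2652 ⇒ Q>K, reverse
Step 1:
                   D          A          J          M
  Initial    0.01302      2.145    0.01068      0.017
  Change     0.02388    0.01592   0.007961   -0.01592
  Equil       0.0369      2.161    0.01864   0.001077
  solve Keq expr → x = -0.007961; check Q = 0.2652
Then change container volume by factor 2 (V_new/V_old).
Step 2:
                   D          A          J          M
  Initial    0.01845       1.08   0.009321 5.3858e-04
  Change  5.9376e-04 3.9584e-04 1.9792e-04 -3.9584e-04
  Equil      0.01905      1.081   0.009519 1.4274e-04
  solve Keq expr → x = -1.9792e-04; check Q = 0.2652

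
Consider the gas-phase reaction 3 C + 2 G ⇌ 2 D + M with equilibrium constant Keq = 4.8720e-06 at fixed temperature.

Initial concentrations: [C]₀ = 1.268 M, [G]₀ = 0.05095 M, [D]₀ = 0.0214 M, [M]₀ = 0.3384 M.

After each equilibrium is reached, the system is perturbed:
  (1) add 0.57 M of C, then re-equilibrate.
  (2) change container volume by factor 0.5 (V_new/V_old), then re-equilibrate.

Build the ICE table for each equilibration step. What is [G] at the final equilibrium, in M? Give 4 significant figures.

Q₀ = 0.02928 vs Keq = 4.8720e-06 ⇒ Q>K, reverse
Step 1:
                   C          G          D          M
  I            1.268    0.05095     0.0214     0.3384
  C          0.03148    0.02099   -0.02099   -0.01049
  E            1.299    0.07194 4.1077e-04     0.3279
  solve Keq expr → x = -0.01049; check Q = 4.8720e-06
Then add 0.57 M of C.
Step 2:
                   C          G          D          M
  I            1.869    0.07194 4.1077e-04     0.3279
  C       -4.4208e-04 -2.9472e-04 2.9472e-04 1.4736e-04
  E            1.869    0.07164 7.0549e-04     0.3281
  solve Keq expr → x = 1.4736e-04; check Q = 4.8720e-06
Then change container volume by factor 0.5 (V_new/V_old).
Step 3:
                   C          G          D          M
  I            3.738     0.1433   0.001411     0.6561
  C         -0.00207   -0.00138    0.00138 6.9001e-04
  E            3.736     0.1419   0.002791     0.6568
  solve Keq expr → x = 6.9001e-04; check Q = 4.8720e-06

[G]_eq = 0.1419 M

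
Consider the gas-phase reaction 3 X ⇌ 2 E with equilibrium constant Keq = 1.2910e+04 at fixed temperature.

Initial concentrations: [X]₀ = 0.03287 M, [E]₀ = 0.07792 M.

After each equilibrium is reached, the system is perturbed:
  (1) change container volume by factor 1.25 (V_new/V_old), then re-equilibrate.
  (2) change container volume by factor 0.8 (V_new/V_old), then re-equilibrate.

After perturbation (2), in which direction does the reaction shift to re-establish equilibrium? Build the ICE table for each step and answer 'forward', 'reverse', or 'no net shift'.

Q₀ = 171 vs Keq = 1.2910e+04 ⇒ Q<K, forward
Step 1:
                  X         E
  init      0.03287   0.07792
  Δ        -0.02406   0.01604
  eq        0.00881   0.09396
  solve Keq expr → x = 0.00802; check Q = 1.2910e+04
Then change container volume by factor 1.25 (V_new/V_old).
Step 2:
                  X         E
  init     0.007048   0.07517
  Δ       5.2084e-04 -3.4723e-04
  eq       0.007569   0.07482
  solve Keq expr → x = -1.7361e-04; check Q = 1.2910e+04
Then change container volume by factor 0.8 (V_new/V_old).
Step 3:
                  X         E
  init     0.009461   0.09353
  Δ       -6.5105e-04 4.3403e-04
  eq        0.00881   0.09396
  solve Keq expr → x = 2.1702e-04; check Q = 1.2910e+04

Direction: forward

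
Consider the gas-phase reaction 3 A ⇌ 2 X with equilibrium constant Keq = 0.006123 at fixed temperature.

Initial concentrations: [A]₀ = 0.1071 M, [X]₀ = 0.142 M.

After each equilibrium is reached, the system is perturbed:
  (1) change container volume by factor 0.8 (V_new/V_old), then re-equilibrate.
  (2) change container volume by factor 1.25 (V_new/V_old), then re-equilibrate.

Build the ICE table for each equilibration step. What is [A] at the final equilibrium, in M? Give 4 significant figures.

[A]_eq = 0.3007 M

Q₀ = 16.41 vs Keq = 0.006123 ⇒ Q>K, reverse
Step 1:
                   A          X
  init        0.1071      0.142
  Δ           0.1936    -0.1291
  eq          0.3007    0.01291
  solve Keq expr → x = -0.06455; check Q = 0.006123
Then change container volume by factor 0.8 (V_new/V_old).
Step 2:
                   A          X
  init        0.3759    0.01613
  Δ        -0.002578   0.001719
  eq          0.3733    0.01785
  solve Keq expr → x = 8.5944e-04; check Q = 0.006123
Then change container volume by factor 1.25 (V_new/V_old).
Step 3:
                   A          X
  init        0.2987    0.01428
  Δ         0.002063  -0.001375
  eq          0.3007    0.01291
  solve Keq expr → x = -6.8755e-04; check Q = 0.006123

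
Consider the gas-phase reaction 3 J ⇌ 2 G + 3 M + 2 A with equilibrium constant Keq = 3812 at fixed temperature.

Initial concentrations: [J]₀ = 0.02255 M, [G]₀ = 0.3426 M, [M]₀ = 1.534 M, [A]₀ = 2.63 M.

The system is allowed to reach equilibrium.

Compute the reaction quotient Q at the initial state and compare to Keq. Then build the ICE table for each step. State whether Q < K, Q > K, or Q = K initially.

Q₀ = 2.5558e+05 vs Keq = 3812 ⇒ Q>K, reverse
Step 1:
                  J         G         M         A
  init      0.02255    0.3426     1.534      2.63
  Δ         0.05803  -0.03868  -0.05803  -0.03868
  eq        0.08058    0.3039     1.476     2.591
  solve Keq expr → x = -0.01934; check Q = 3812

Q₀ = 2.5558e+05; Q > K (proceeds reverse)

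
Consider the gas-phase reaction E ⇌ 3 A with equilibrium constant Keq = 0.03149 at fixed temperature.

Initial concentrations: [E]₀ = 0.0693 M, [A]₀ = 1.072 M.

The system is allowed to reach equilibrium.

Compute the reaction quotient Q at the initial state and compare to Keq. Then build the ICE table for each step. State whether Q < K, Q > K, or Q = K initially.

Q₀ = 17.78 vs Keq = 0.03149 ⇒ Q>K, reverse
Step 1:
                    E           A
  I            0.0693       1.072
  C             0.283      -0.849
  E            0.3523       0.223
  solve Keq expr → x = -0.283; check Q = 0.03149

Q₀ = 17.78; Q > K (proceeds reverse)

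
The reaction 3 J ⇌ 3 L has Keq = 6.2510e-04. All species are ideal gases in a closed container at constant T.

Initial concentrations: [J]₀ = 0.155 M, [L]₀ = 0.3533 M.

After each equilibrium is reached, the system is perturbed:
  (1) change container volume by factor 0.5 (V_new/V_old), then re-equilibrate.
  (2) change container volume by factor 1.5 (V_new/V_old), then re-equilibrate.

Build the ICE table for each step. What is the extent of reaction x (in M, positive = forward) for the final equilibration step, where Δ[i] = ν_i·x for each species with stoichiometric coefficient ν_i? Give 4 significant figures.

x = 0 M

Q₀ = 11.84 vs Keq = 6.2510e-04 ⇒ Q>K, reverse
Step 1:
                    J           L
  I             0.155      0.3533
  C            0.3133     -0.3133
  E            0.4683     0.04004
  solve Keq expr → x = -0.1044; check Q = 6.2510e-04
Then change container volume by factor 0.5 (V_new/V_old).
Step 2:
                    J           L
  I            0.9365     0.08008
  C                 0           0
  E            0.9365     0.08008
  solve Keq expr → x = 0; check Q = 6.2510e-04
Then change container volume by factor 1.5 (V_new/V_old).
Step 3:
                    J           L
  I            0.6243     0.05338
  C                 0           0
  E            0.6243     0.05338
  solve Keq expr → x = 0; check Q = 6.2510e-04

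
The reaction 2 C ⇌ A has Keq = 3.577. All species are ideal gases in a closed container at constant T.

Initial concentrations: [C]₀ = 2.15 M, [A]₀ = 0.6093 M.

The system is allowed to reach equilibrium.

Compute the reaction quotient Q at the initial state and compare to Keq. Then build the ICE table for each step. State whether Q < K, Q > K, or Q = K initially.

Q₀ = 0.1318 vs Keq = 3.577 ⇒ Q<K, forward
Step 1:
                   C          A
  Initial       2.15     0.6093
  Change       -1.53     0.7651
  Equil       0.6199      1.374
  solve Keq expr → x = 0.7651; check Q = 3.577

Q₀ = 0.1318; Q < K (proceeds forward)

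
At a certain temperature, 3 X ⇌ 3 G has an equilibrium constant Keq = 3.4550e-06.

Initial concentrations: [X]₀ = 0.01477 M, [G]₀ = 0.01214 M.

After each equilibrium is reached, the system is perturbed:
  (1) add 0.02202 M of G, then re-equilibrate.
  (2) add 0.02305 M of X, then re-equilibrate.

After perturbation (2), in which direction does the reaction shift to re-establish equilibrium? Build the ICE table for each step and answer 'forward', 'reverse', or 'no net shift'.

Q₀ = 0.5553 vs Keq = 3.4550e-06 ⇒ Q>K, reverse
Step 1:
                  X         G
  Initial   0.01477   0.01214
  Change    0.01174  -0.01174
  Equil     0.02651 4.0076e-04
  solve Keq expr → x = -0.003913; check Q = 3.4550e-06
Then add 0.02202 M of G.
Step 2:
                  X         G
  Initial   0.02651   0.02242
  Change    0.02169  -0.02169
  Equil      0.0482 7.2869e-04
  solve Keq expr → x = -0.007231; check Q = 3.4550e-06
Then add 0.02305 M of X.
Step 3:
                  X         G
  Initial   0.07125 7.2869e-04
  Change  -3.4327e-04 3.4327e-04
  Equil     0.07091  0.001072
  solve Keq expr → x = 1.1442e-04; check Q = 3.4550e-06

Direction: forward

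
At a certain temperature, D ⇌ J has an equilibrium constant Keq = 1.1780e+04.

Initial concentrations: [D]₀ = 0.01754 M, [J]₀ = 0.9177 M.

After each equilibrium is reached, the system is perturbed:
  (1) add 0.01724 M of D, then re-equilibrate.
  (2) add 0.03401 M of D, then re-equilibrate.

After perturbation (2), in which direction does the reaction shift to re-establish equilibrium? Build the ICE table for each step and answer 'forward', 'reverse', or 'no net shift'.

Q₀ = 52.32 vs Keq = 1.1780e+04 ⇒ Q<K, forward
Step 1:
                    D           J
  Initial     0.01754      0.9177
  Change     -0.01746     0.01746
  Equil    7.9385e-05      0.9352
  solve Keq expr → x = 0.01746; check Q = 1.1780e+04
Then add 0.01724 M of D.
Step 2:
                    D           J
  Initial     0.01732      0.9352
  Change     -0.01724     0.01724
  Equil    8.0849e-05      0.9524
  solve Keq expr → x = 0.01724; check Q = 1.1780e+04
Then add 0.03401 M of D.
Step 3:
                    D           J
  Initial     0.03409      0.9524
  Change     -0.03401     0.03401
  Equil    8.3736e-05      0.9864
  solve Keq expr → x = 0.03401; check Q = 1.1780e+04

Direction: forward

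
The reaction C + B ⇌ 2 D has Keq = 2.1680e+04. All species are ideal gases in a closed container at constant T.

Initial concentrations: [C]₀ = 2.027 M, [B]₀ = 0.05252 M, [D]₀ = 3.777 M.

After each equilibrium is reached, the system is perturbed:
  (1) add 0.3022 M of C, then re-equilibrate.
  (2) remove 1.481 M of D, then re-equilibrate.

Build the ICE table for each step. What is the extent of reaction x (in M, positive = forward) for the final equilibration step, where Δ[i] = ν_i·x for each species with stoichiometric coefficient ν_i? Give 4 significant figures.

x = 1.8842e-04 M

Q₀ = 134 vs Keq = 2.1680e+04 ⇒ Q<K, forward
Step 1:
                    C           B           D
  Initial       2.027     0.05252       3.777
  Change     -0.05217    -0.05217      0.1043
  Equil         1.975  3.5186e-04       3.881
  solve Keq expr → x = 0.05217; check Q = 2.1680e+04
Then add 0.3022 M of C.
Step 2:
                    C           B           D
  Initial       2.277  3.5186e-04       3.881
  Change  -4.6677e-05 -4.6677e-05  9.3354e-05
  Equil         2.277  3.0519e-04       3.881
  solve Keq expr → x = 4.6677e-05; check Q = 2.1680e+04
Then remove 1.481 M of D.
Step 3:
                    C           B           D
  Initial       2.277  3.0519e-04         2.4
  Change  -1.8842e-04 -1.8842e-04  3.7683e-04
  Equil         2.277  1.1677e-04       2.401
  solve Keq expr → x = 1.8842e-04; check Q = 2.1680e+04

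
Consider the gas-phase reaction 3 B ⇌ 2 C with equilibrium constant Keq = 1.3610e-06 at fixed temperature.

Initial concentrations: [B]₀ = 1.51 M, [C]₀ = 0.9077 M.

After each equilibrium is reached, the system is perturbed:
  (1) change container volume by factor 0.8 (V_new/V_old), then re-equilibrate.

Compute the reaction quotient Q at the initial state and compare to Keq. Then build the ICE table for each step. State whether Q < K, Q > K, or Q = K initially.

Q₀ = 0.2393; Q > K (proceeds reverse)

Q₀ = 0.2393 vs Keq = 1.3610e-06 ⇒ Q>K, reverse
Step 1:
                  B         C
  I            1.51    0.9077
  C           1.353    -0.902
  E           2.863  0.005652
  solve Keq expr → x = -0.451; check Q = 1.3610e-06
Then change container volume by factor 0.8 (V_new/V_old).
Step 2:
                  B         C
  I           3.579  0.007065
  C       -0.001245 8.2974e-04
  E           3.578  0.007894
  solve Keq expr → x = 4.1487e-04; check Q = 1.3610e-06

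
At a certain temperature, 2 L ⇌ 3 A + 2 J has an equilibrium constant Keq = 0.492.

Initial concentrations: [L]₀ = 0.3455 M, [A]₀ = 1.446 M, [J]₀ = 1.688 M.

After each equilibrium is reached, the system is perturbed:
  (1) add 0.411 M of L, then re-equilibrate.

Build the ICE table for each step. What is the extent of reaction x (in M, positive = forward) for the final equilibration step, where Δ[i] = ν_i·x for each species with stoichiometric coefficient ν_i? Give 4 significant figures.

Q₀ = 72.17 vs Keq = 0.492 ⇒ Q>K, reverse
Step 1:
                  L         A         J
  init       0.3455     1.446     1.688
  Δ          0.5282   -0.7924   -0.5282
  eq         0.8737    0.6536      1.16
  solve Keq expr → x = -0.2641; check Q = 0.492
Then add 0.411 M of L.
Step 2:
                  L         A         J
  init        1.285    0.6536      1.16
  Δ        -0.08037    0.1206   0.08037
  eq          1.204    0.7742      1.24
  solve Keq expr → x = 0.04019; check Q = 0.492

x = 0.04019 M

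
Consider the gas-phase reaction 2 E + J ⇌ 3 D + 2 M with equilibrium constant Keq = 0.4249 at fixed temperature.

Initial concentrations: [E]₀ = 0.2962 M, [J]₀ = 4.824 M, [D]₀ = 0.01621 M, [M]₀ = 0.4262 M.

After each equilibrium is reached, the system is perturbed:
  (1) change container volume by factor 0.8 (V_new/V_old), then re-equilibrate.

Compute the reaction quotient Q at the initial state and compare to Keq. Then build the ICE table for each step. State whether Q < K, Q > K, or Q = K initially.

Q₀ = 1.8281e-06; Q < K (proceeds forward)

Q₀ = 1.8281e-06 vs Keq = 0.4249 ⇒ Q<K, forward
Step 1:
                  E         J         D         M
  I          0.2962     4.824   0.01621    0.4262
  C         -0.2103   -0.1052    0.3155    0.2103
  E         0.08588     4.719    0.3317    0.6365
  solve Keq expr → x = 0.1052; check Q = 0.4249
Then change container volume by factor 0.8 (V_new/V_old).
Step 2:
                  E         J         D         M
  I          0.1073     5.899    0.4146    0.7957
  C         0.01428  0.007139  -0.02142  -0.01428
  E          0.1216     5.906    0.3932    0.7814
  solve Keq expr → x = -0.007139; check Q = 0.4249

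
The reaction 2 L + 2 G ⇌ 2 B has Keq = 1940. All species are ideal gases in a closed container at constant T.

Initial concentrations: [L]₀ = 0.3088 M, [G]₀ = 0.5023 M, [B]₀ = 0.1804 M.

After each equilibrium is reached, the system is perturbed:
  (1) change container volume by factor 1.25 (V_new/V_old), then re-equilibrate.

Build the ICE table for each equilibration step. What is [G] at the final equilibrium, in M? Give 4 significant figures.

[G]_eq = 0.1955 M

Q₀ = 1.353 vs Keq = 1940 ⇒ Q<K, forward
Step 1:
                  L         G         B
  I          0.3088    0.5023    0.1804
  C         -0.2659   -0.2659    0.2659
  E         0.04287    0.2364    0.4463
  solve Keq expr → x = 0.133; check Q = 1940
Then change container volume by factor 1.25 (V_new/V_old).
Step 2:
                  L         G         B
  I          0.0343    0.1891    0.3571
  C        0.006421  0.006421 -0.006421
  E         0.04072    0.1955    0.3506
  solve Keq expr → x = -0.00321; check Q = 1940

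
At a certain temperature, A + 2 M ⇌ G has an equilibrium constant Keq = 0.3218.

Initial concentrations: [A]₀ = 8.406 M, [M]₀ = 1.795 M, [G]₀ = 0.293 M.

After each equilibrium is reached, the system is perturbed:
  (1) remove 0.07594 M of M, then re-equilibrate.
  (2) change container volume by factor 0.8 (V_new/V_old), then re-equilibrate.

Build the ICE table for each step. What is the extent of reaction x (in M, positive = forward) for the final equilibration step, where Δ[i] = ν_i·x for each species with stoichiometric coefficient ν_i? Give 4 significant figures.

Q₀ = 0.01082 vs Keq = 0.3218 ⇒ Q<K, forward
Step 1:
                    A           M           G
  init          8.406       1.795       0.293
  Δ           -0.5995      -1.199      0.5995
  eq            7.807       0.596      0.8925
  solve Keq expr → x = 0.5995; check Q = 0.3218
Then remove 0.07594 M of M.
Step 2:
                    A           M           G
  init          7.807      0.5201      0.8925
  Δ           0.03198     0.06397    -0.03198
  eq            7.839      0.5841      0.8605
  solve Keq expr → x = -0.03198; check Q = 0.3218
Then change container volume by factor 0.8 (V_new/V_old).
Step 3:
                    A           M           G
  init          9.798      0.7301       1.076
  Δ          -0.06353     -0.1271     0.06353
  eq            9.735       0.603       1.139
  solve Keq expr → x = 0.06353; check Q = 0.3218

x = 0.06353 M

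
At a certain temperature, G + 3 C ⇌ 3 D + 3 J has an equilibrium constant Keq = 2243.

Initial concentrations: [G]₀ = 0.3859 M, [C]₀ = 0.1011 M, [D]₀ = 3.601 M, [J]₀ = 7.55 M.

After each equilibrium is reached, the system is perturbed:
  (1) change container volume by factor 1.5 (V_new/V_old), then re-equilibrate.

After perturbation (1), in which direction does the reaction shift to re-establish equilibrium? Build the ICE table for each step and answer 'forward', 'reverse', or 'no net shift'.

Q₀ = 5.0394e+07 vs Keq = 2243 ⇒ Q>K, reverse
Step 1:
                  G         C         D         J
  init       0.3859    0.1011     3.601      7.55
  Δ          0.3932      1.18     -1.18     -1.18
  eq         0.7791     1.281     2.421      6.37
  solve Keq expr → x = -0.3932; check Q = 2243
Then change container volume by factor 1.5 (V_new/V_old).
Step 2:
                  G         C         D         J
  init       0.5194    0.8538     1.614     4.247
  Δ        -0.03897   -0.1169    0.1169    0.1169
  eq         0.4804    0.7369     1.731     4.364
  solve Keq expr → x = 0.03897; check Q = 2243

Direction: forward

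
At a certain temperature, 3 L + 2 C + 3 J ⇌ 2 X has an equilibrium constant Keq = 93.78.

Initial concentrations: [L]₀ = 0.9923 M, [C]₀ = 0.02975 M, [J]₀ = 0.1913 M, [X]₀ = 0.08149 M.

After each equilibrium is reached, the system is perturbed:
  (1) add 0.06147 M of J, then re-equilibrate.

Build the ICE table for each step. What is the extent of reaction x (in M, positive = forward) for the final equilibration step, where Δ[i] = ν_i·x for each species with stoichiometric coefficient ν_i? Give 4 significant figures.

Q₀ = 1097 vs Keq = 93.78 ⇒ Q>K, reverse
Step 1:
                  L         C         J         X
  init       0.9923   0.02975    0.1913   0.08149
  Δ         0.03529   0.02353   0.03529  -0.02353
  eq          1.028   0.05328    0.2266   0.05796
  solve Keq expr → x = -0.01176; check Q = 93.78
Then add 0.06147 M of J.
Step 2:
                  L         C         J         X
  init        1.028   0.05328    0.2881   0.05796
  Δ        -0.01158 -0.007718  -0.01158  0.007718
  eq          1.016   0.04556    0.2765   0.06568
  solve Keq expr → x = 0.003859; check Q = 93.78

x = 0.003859 M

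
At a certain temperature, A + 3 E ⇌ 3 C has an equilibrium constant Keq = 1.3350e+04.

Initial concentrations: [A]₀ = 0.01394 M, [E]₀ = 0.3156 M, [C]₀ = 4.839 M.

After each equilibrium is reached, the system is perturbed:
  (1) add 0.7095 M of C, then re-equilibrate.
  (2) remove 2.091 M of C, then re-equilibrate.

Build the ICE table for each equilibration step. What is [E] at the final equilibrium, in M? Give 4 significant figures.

[E]_eq = 0.4041 M

Q₀ = 2.5858e+05 vs Keq = 1.3350e+04 ⇒ Q>K, reverse
Step 1:
                    A           E           C
  Initial     0.01394      0.3156       4.839
  Change      0.05498       0.165      -0.165
  Equil       0.06892      0.4806       4.674
  solve Keq expr → x = -0.05498; check Q = 1.3350e+04
Then add 0.7095 M of C.
Step 2:
                    A           E           C
  Initial     0.06892      0.4806       5.384
  Change      0.01285     0.03855    -0.03855
  Equil       0.08177      0.5191       5.345
  solve Keq expr → x = -0.01285; check Q = 1.3350e+04
Then remove 2.091 M of C.
Step 3:
                    A           E           C
  Initial     0.08177      0.5191       3.254
  Change     -0.03835      -0.115       0.115
  Equil       0.04342      0.4041       3.369
  solve Keq expr → x = 0.03835; check Q = 1.3350e+04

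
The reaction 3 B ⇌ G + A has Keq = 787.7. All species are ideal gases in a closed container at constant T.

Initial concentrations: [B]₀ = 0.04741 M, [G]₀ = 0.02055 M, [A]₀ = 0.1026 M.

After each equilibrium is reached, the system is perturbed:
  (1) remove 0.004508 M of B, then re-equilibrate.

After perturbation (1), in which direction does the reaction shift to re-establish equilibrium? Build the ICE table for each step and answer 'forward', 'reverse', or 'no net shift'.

Q₀ = 19.79 vs Keq = 787.7 ⇒ Q<K, forward
Step 1:
                    B           G           A
  init        0.04741     0.02055      0.1026
  Δ          -0.03099     0.01033     0.01033
  eq          0.01642     0.03088      0.1129
  solve Keq expr → x = 0.01033; check Q = 787.7
Then remove 0.004508 M of B.
Step 2:
                    B           G           A
  init        0.01191     0.03088      0.1129
  Δ           0.00419   -0.001397   -0.001397
  eq           0.0161     0.02948      0.1115
  solve Keq expr → x = -0.001397; check Q = 787.7

Direction: reverse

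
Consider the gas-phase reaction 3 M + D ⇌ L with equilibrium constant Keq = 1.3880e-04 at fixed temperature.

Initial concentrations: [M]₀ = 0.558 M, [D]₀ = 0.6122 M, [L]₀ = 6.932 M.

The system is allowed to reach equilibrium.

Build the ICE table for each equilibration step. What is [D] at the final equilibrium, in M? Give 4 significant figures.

[D]_eq = 5.281 M

Q₀ = 65.17 vs Keq = 1.3880e-04 ⇒ Q>K, reverse
Step 1:
                    M           D           L
  Initial       0.558      0.6122       6.932
  Change           14       4.668      -4.668
  Equil         14.56       5.281       2.264
  solve Keq expr → x = -4.668; check Q = 1.3880e-04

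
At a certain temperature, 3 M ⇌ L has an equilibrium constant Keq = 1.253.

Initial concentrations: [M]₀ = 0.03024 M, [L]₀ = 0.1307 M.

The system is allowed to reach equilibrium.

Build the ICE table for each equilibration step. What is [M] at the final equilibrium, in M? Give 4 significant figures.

Q₀ = 4726 vs Keq = 1.253 ⇒ Q>K, reverse
Step 1:
                  M         L
  init      0.03024    0.1307
  Δ          0.2799  -0.09331
  eq         0.3102   0.03739
  solve Keq expr → x = -0.09331; check Q = 1.253

[M]_eq = 0.3102 M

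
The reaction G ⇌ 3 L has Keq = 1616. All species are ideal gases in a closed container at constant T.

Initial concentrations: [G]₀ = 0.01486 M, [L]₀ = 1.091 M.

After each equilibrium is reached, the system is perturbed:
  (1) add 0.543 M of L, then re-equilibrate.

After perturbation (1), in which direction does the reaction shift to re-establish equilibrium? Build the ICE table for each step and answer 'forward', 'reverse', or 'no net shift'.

Q₀ = 87.39 vs Keq = 1616 ⇒ Q<K, forward
Step 1:
                  G         L
  Initial   0.01486     1.091
  Change   -0.01396   0.04188
  Equil   8.9973e-04     1.133
  solve Keq expr → x = 0.01396; check Q = 1616
Then add 0.543 M of L.
Step 2:
                  G         L
  Initial 8.9973e-04     1.676
  Change   0.001982 -0.005946
  Equil    0.002882      1.67
  solve Keq expr → x = -0.001982; check Q = 1616

Direction: reverse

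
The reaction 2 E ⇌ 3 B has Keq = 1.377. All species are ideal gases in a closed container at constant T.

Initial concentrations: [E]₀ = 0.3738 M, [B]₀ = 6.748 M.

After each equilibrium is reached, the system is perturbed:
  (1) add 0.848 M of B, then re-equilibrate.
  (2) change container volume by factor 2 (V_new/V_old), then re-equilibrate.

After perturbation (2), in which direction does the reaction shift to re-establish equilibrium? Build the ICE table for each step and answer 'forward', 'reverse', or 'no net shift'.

Direction: forward

Q₀ = 2199 vs Keq = 1.377 ⇒ Q>K, reverse
Step 1:
                   E          B
  I           0.3738      6.748
  C            2.873     -4.309
  E            3.246      2.439
  solve Keq expr → x = -1.436; check Q = 1.377
Then add 0.848 M of B.
Step 2:
                   E          B
  I            3.246      3.287
  C            0.426     -0.639
  E            3.672      2.648
  solve Keq expr → x = -0.213; check Q = 1.377
Then change container volume by factor 2 (V_new/V_old).
Step 3:
                   E          B
  I            1.836      1.324
  C          -0.1627     0.2441
  E            1.673      1.568
  solve Keq expr → x = 0.08136; check Q = 1.377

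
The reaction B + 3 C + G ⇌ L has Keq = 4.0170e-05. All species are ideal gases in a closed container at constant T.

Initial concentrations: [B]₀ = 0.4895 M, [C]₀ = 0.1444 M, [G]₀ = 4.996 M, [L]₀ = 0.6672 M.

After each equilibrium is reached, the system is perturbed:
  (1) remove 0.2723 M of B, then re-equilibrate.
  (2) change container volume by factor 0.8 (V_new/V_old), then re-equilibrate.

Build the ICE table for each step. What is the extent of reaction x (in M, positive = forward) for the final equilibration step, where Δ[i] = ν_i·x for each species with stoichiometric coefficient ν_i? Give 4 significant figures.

x = 0.003453 M

Q₀ = 90.61 vs Keq = 4.0170e-05 ⇒ Q>K, reverse
Step 1:
                   B          C          G          L
  Initial     0.4895     0.1444      4.996     0.6672
  Change      0.6646      1.994     0.6646    -0.6646
  Equil        1.154      2.138      5.661   0.002566
  solve Keq expr → x = -0.6646; check Q = 4.0170e-05
Then remove 0.2723 M of B.
Step 2:
                   B          C          G          L
  Initial     0.8818      2.138      5.661   0.002566
  Change  5.9888e-04   0.001797 5.9888e-04 -5.9888e-04
  Equil       0.8824       2.14      5.661   0.001967
  solve Keq expr → x = -5.9888e-04; check Q = 4.0170e-05
Then change container volume by factor 0.8 (V_new/V_old).
Step 3:
                   B          C          G          L
  Initial      1.103      2.675      7.077   0.002459
  Change   -0.003453   -0.01036  -0.003453   0.003453
  Equil          1.1      2.665      7.073   0.005912
  solve Keq expr → x = 0.003453; check Q = 4.0170e-05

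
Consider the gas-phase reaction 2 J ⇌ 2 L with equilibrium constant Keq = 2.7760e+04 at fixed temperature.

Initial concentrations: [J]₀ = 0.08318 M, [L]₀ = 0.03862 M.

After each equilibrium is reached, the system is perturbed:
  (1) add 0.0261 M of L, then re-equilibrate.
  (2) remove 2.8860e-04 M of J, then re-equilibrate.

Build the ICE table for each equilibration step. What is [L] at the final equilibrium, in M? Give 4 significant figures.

Q₀ = 0.2156 vs Keq = 2.7760e+04 ⇒ Q<K, forward
Step 1:
                   J          L
  I          0.08318    0.03862
  C         -0.08245    0.08245
  E       7.2667e-04     0.1211
  solve Keq expr → x = 0.04123; check Q = 2.7760e+04
Then add 0.0261 M of L.
Step 2:
                   J          L
  I       7.2667e-04     0.1472
  C       1.5572e-04 -1.5572e-04
  E       8.8239e-04      0.147
  solve Keq expr → x = -7.7858e-05; check Q = 2.7760e+04
Then remove 2.8860e-04 M of J.
Step 3:
                   J          L
  I       5.9379e-04      0.147
  C       2.8688e-04 -2.8688e-04
  E       8.8067e-04     0.1467
  solve Keq expr → x = -1.4344e-04; check Q = 2.7760e+04

[L]_eq = 0.1467 M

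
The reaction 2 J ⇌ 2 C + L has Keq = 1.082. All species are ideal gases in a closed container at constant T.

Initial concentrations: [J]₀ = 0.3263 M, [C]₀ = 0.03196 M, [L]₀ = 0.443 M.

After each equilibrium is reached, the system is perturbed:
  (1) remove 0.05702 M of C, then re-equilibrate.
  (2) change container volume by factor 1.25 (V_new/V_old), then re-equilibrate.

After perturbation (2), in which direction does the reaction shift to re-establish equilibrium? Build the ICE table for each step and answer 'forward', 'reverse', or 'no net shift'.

Q₀ = 0.00425 vs Keq = 1.082 ⇒ Q<K, forward
Step 1:
                   J          C          L
  I           0.3263    0.03196      0.443
  C          -0.1786     0.1786     0.0893
  E           0.1477     0.2106     0.5323
  solve Keq expr → x = 0.0893; check Q = 1.082
Then remove 0.05702 M of C.
Step 2:
                   J          C          L
  I           0.1477     0.1535     0.5323
  C         -0.02273    0.02273    0.01137
  E            0.125     0.1763     0.5437
  solve Keq expr → x = 0.01137; check Q = 1.082
Then change container volume by factor 1.25 (V_new/V_old).
Step 3:
                   J          C          L
  I          0.09997      0.141     0.4349
  C        -0.006254   0.006254   0.003127
  E          0.09371     0.1473     0.4381
  solve Keq expr → x = 0.003127; check Q = 1.082

Direction: forward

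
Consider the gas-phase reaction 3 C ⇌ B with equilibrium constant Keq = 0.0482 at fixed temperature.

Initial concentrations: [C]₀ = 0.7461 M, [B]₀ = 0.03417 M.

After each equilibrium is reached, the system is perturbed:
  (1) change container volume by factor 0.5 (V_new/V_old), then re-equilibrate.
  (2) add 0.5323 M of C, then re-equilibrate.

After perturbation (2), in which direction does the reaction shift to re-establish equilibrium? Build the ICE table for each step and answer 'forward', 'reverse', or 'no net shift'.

Q₀ = 0.08227 vs Keq = 0.0482 ⇒ Q>K, reverse
Step 1:
                  C         B
  Initial    0.7461   0.03417
  Change    0.03389   -0.0113
  Equil        0.78   0.02287
  solve Keq expr → x = -0.0113; check Q = 0.0482
Then change container volume by factor 0.5 (V_new/V_old).
Step 2:
                  C         B
  Initial      1.56   0.04575
  Change    -0.2148   0.07159
  Equil       1.345    0.1173
  solve Keq expr → x = 0.07159; check Q = 0.0482
Then add 0.5323 M of C.
Step 3:
                  C         B
  Initial     1.878    0.1173
  Change      -0.26   0.08666
  Equil       1.618     0.204
  solve Keq expr → x = 0.08666; check Q = 0.0482

Direction: forward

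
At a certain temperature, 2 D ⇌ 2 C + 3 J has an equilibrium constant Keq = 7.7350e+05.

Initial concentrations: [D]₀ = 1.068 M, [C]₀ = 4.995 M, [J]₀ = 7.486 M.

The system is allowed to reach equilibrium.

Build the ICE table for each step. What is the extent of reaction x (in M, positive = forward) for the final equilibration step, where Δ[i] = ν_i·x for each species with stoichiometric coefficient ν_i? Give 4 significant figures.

x = 0.4463 M

Q₀ = 9177 vs Keq = 7.7350e+05 ⇒ Q<K, forward
Step 1:
                  D         C         J
  Initial     1.068     4.995     7.486
  Change    -0.8925    0.8925     1.339
  Equil      0.1755     5.888     8.825
  solve Keq expr → x = 0.4463; check Q = 7.7350e+05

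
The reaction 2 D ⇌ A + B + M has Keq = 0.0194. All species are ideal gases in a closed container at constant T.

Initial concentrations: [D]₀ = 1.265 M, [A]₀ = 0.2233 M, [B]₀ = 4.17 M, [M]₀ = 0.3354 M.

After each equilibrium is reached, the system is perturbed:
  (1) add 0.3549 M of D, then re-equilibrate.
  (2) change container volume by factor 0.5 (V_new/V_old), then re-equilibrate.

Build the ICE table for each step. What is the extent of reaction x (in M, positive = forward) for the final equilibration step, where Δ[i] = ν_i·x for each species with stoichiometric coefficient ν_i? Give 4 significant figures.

x = -0.06269 M

Q₀ = 0.1952 vs Keq = 0.0194 ⇒ Q>K, reverse
Step 1:
                   D          A          B          M
  init         1.265     0.2233       4.17     0.3354
  Δ           0.3124    -0.1562    -0.1562    -0.1562
  eq           1.577    0.06711      4.014     0.1792
  solve Keq expr → x = -0.1562; check Q = 0.0194
Then add 0.3549 M of D.
Step 2:
                   D          A          B          M
  init         1.932    0.06711      4.014     0.1792
  Δ          -0.0392     0.0196     0.0196     0.0196
  eq           1.893    0.08671      4.033     0.1988
  solve Keq expr → x = 0.0196; check Q = 0.0194
Then change container volume by factor 0.5 (V_new/V_old).
Step 3:
                   D          A          B          M
  init         3.786     0.1734      8.067     0.3976
  Δ           0.1254   -0.06269   -0.06269   -0.06269
  eq           3.912     0.1107      8.004     0.3349
  solve Keq expr → x = -0.06269; check Q = 0.0194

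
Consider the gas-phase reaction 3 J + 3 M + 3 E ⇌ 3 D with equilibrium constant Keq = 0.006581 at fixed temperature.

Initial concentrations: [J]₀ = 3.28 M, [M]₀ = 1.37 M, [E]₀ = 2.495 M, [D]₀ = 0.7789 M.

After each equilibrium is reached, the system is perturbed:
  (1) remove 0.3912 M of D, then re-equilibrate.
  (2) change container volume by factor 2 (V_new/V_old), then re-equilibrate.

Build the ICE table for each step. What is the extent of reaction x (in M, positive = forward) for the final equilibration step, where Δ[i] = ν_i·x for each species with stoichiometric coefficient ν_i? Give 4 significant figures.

Q₀ = 3.3531e-04 vs Keq = 0.006581 ⇒ Q<K, forward
Step 1:
                  J         M         E         D
  I            3.28      1.37     2.495    0.7789
  C         -0.3732   -0.3732   -0.3732    0.3732
  E           2.907    0.9968     2.122     1.152
  solve Keq expr → x = 0.1244; check Q = 0.006581
Then remove 0.3912 M of D.
Step 2:
                  J         M         E         D
  I           2.907    0.9968     2.122    0.7609
  C         -0.1327   -0.1327   -0.1327    0.1327
  E           2.774    0.8641     1.989    0.8936
  solve Keq expr → x = 0.04422; check Q = 0.006581
Then change container volume by factor 2 (V_new/V_old).
Step 3:
                  J         M         E         D
  I           1.387    0.4321    0.9946    0.4468
  C          0.2131    0.2131    0.2131   -0.2131
  E             1.6    0.6452     1.208    0.2337
  solve Keq expr → x = -0.07104; check Q = 0.006581

x = -0.07104 M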